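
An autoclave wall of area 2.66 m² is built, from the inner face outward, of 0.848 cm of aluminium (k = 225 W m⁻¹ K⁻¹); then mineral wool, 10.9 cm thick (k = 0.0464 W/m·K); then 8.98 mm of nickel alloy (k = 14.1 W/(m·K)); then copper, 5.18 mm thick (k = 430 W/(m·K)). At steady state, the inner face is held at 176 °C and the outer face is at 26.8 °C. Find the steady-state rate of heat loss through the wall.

Q = 169 W

Series thermal resistances, inner to outer:
  R_aluminium = L/(kA) = 0.00848/(225·2.66) = 1.417×10^-5 K/W
  R_mineral wool = L/(kA) = 0.109/(0.0464·2.66) = 0.8831 K/W
  R_nickel alloy = L/(kA) = 0.00898/(14.1·2.66) = 2.394×10^-4 K/W
  R_copper = L/(kA) = 0.00518/(430·2.66) = 4.529×10^-6 K/W
ΣR = 1.417×10^-5 + 0.8831 + 2.394×10^-4 + 4.529×10^-6 = 0.8834 K/W
Q = ΔT/ΣR = (176 °C − 26.8 °C)/0.8834 = 169 W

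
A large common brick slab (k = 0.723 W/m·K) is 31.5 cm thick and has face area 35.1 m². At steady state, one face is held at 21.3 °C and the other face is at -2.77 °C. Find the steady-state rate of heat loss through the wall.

Q = kA·ΔT/L = 0.723 × 35.1 × |21.3 °C − -2.77 °C| / 0.315 = 1940 W

Q = 1940 W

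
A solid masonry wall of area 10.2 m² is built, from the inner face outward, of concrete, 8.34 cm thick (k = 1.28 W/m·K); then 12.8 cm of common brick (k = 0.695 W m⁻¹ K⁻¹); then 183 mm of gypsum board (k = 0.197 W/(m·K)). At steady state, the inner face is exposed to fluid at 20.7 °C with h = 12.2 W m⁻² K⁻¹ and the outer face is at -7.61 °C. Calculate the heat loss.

Q = 229 W

Resistance network (inner→outer):
  R_conv,in = 1/(hA) = 1/(12.2·10.2) = 0.008036 K/W
  R_concrete = L/(kA) = 0.0834/(1.28·10.2) = 0.006388 K/W
  R_common brick = L/(kA) = 0.128/(0.695·10.2) = 0.01806 K/W
  R_gypsum board = L/(kA) = 0.183/(0.197·10.2) = 0.09107 K/W
ΣR = 0.008036 + 0.006388 + 0.01806 + 0.09107 = 0.1236 K/W
Q = ΔT/ΣR = (20.7 °C − -7.61 °C)/0.1236 = 229 W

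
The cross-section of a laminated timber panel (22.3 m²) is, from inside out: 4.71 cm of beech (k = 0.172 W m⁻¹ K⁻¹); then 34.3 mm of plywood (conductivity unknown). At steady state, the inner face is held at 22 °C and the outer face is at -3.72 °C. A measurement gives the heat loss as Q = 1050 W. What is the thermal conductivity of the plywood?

k = 0.126 W/m·K

ΣR = ΔT/Q = |22 − -3.72|/1050 = 0.02450 K/W
Known resistances:
  R_beech = L/(kA) = 0.0471/(0.172·22.3) = 0.01228 K/W
R_plywood = ΣR − ΣR_known = 0.02450 − 0.01228 = 0.01222 K/W
L/(kA) = 0.01222 ⇒ k = 0.0343/(0.01222·22.3) = 0.126 W/m·K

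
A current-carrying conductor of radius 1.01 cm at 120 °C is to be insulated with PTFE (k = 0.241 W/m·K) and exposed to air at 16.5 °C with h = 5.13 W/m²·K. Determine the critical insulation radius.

r_cr = 4.70 cm

For a cylinder, r_cr = k_ins/h = 0.241/5.13 = 0.0470 m = 4.70 cm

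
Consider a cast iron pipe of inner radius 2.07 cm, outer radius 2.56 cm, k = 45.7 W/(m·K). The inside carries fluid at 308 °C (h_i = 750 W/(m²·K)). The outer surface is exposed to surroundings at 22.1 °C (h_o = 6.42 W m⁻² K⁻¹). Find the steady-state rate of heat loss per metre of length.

Q' = 292 W/m

Treat each layer as a resistance in series:
  R'_conv,in = 1/(2πr h) = 1/(2π·0.0207·750) = 0.01025 m·K/W
  R'_cast iron = ln(0.0256/0.0207)/(2πk) = 0.2125/(2π·45.7) = 7.399×10^-4 m·K/W
  R'_conv,out = 1/(2πr h) = 1/(2π·0.0256·6.42) = 0.9684 m·K/W
ΣR = 0.01025 + 7.399×10^-4 + 0.9684 = 0.9794 m·K/W
Q' = ΔT/ΣR = (308 °C − 22.1 °C)/0.9794 = 292 W/m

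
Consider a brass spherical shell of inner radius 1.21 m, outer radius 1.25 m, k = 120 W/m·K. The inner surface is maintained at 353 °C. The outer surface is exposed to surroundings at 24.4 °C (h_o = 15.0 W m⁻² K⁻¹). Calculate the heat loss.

Q = 96300 W

Resistance network (inner→outer):
  R_brass = (1/1.21 − 1/1.25)/(4πk) = 0.02645/(4π·120) = 1.754×10^-5 K/W
  R_conv,out = 1/(4πr²h) = 1/(4π·1.25²·15.0) = 0.003395 K/W
ΣR = 1.754×10^-5 + 0.003395 = 0.003413 K/W
Q = ΔT/ΣR = (353 °C − 24.4 °C)/0.003413 = 96300 W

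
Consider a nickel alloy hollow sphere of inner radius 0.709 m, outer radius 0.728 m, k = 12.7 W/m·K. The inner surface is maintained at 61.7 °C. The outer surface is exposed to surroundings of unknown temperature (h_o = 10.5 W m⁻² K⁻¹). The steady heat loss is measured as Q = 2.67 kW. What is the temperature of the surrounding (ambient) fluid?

Series resistances:
  R_nickel alloy = (1/0.709 − 1/0.728)/(4πk) = 0.03681/(4π·12.7) = 2.307×10^-4 K/W
  R_conv,out = 1/(4πr²h) = 1/(4π·0.728²·10.5) = 0.01430 K/W
ΣR = 0.01453 K/W
ΔT = Q·ΣR = 2670 × 0.01453 = 38.80 K
Heat flows outward, so T_out = T_in − ΔT = 61.7 − 38.80 = 22.9 °C

T_out = 22.9 °C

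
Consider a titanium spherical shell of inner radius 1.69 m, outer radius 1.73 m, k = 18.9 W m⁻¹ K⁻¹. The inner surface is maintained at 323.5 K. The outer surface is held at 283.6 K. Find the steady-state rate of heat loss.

Q = 693 kW

Q = 4πk·ΔT/(1/r₁ − 1/r₂) = 4π × 18.9 × 39.9 / (1/1.69 − 1/1.73) = 6.93×10^5 W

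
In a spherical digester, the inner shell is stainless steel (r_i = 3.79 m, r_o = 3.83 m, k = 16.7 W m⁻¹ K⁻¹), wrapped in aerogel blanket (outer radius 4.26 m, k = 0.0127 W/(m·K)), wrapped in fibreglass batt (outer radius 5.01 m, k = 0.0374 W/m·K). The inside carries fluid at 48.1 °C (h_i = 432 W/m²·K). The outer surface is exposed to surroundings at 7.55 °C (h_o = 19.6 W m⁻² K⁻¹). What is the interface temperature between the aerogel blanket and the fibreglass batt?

Resistance network (inner→outer):
  R_conv,in = 1/(4πr²h) = 1/(4π·3.79²·432) = 1.282×10^-5 K/W
  R_stainless steel = (1/3.79 − 1/3.83)/(4πk) = 0.002756/(4π·16.7) = 1.313×10^-5 K/W
  R_aerogel blanket = (1/3.83 − 1/4.26)/(4πk) = 0.02635/(4π·0.0127) = 0.1651 K/W
  R_fibreglass batt = (1/4.26 − 1/5.01)/(4πk) = 0.03514/(4π·0.0374) = 0.07477 K/W
  R_conv,out = 1/(4πr²h) = 1/(4π·5.01²·19.6) = 1.618×10^-4 K/W
ΣR = 1.282×10^-5 + 1.313×10^-5 + 0.1651 + 0.07477 + 1.618×10^-4 = 0.2401 K/W
Q = ΔT/ΣR = (48.1 °C − 7.55 °C)/0.2401 = 168.9 W
From the inner boundary to the aerogel blanket/fibreglass batt interface, ΣR_partial = 0.1651 K/W.
T_interface = T_in − Q·ΣR_partial = 48.1 °C − (168.9)(0.1651) = 20.2 °C

T = 20.2 °C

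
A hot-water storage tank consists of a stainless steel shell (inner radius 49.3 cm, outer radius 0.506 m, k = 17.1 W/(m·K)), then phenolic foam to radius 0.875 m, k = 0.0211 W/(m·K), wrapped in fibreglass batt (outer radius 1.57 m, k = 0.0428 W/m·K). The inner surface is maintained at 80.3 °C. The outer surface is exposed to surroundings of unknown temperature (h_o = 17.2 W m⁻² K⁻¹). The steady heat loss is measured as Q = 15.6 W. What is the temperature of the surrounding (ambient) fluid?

Series resistances:
  R_stainless steel = (1/0.493 − 1/0.506)/(4πk) = 0.05211/(4π·17.1) = 2.425×10^-4 K/W
  R_phenolic foam = (1/0.506 − 1/0.875)/(4πk) = 0.8334/(4π·0.0211) = 3.143 K/W
  R_fibreglass batt = (1/0.875 − 1/1.57)/(4πk) = 0.5059/(4π·0.0428) = 0.9406 K/W
  R_conv,out = 1/(4πr²h) = 1/(4π·1.57²·17.2) = 0.001877 K/W
ΣR = 4.086 K/W
ΔT = Q·ΣR = 15.6 × 4.086 = 63.74 K
Heat flows outward, so T_out = T_in − ΔT = 80.3 − 63.74 = 16.6 °C

T_out = 16.6 °C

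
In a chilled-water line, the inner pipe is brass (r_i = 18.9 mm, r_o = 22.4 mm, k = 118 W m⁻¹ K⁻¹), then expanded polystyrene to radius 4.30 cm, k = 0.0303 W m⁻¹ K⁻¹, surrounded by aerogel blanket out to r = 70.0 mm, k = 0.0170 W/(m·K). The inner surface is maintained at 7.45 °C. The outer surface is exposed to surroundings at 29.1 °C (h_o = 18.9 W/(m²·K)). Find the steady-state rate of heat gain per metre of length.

Q' = 2.67 W/m

Treat each layer as a resistance in series:
  R'_brass = ln(0.0224/0.0189)/(2πk) = 0.1699/(2π·118) = 2.292×10^-4 m·K/W
  R'_expanded polystyrene = ln(0.0430/0.0224)/(2πk) = 0.6521/(2π·0.0303) = 3.425 m·K/W
  R'_aerogel blanket = ln(0.0700/0.0430)/(2πk) = 0.4873/(2π·0.0170) = 4.562 m·K/W
  R'_conv,out = 1/(2πr h) = 1/(2π·0.0700·18.9) = 0.1203 m·K/W
ΣR = 2.292×10^-4 + 3.425 + 4.562 + 0.1203 = 8.108 m·K/W
Q' = ΔT/ΣR = (7.45 °C − 29.1 °C)/8.108 = -2.67 W/m
(Negative Q' ⇒ heat flows inward; heat gain = 2.67 W/m.)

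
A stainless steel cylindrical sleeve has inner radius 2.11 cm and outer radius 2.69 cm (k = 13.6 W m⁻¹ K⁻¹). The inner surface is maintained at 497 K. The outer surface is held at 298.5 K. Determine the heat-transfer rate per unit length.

Q' = 2πk·ΔT/ln(r₂/r₁) = 2π × 13.6 × 198.5 / ln(0.0269/0.0211) = 69800 W/m

Q' = 69800 W/m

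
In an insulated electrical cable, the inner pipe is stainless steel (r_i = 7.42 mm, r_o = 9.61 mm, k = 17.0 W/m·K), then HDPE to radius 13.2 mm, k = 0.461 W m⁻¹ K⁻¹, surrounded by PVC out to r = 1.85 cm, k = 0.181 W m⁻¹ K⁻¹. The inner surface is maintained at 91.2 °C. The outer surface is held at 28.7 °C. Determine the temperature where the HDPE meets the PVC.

Resistance network (inner→outer):
  R'_stainless steel = ln(0.00961/0.00742)/(2πk) = 0.2586/(2π·17.0) = 0.002421 m·K/W
  R'_HDPE = ln(0.0132/0.00961)/(2πk) = 0.3174/(2π·0.461) = 0.1096 m·K/W
  R'_PVC = ln(0.0185/0.0132)/(2πk) = 0.3376/(2π·0.181) = 0.2968 m·K/W
ΣR = 0.002421 + 0.1096 + 0.2968 = 0.4088 m·K/W
Q' = ΔT/ΣR = (91.2 °C − 28.7 °C)/0.4088 = 152.9 W/m
From the inner boundary to the HDPE/PVC interface, ΣR_partial = 0.1120 m·K/W.
T_interface = T_in − Q'·ΣR_partial = 91.2 °C − (152.9)(0.1120) = 74.1 °C

T = 74.1 °C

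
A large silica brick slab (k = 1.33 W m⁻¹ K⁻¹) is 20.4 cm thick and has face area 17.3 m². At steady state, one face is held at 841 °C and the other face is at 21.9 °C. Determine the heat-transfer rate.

Q = kA·ΔT/L = 1.33 × 17.3 × |841 °C − 21.9 °C| / 0.204 = 92400 W

Q = 92.4 kW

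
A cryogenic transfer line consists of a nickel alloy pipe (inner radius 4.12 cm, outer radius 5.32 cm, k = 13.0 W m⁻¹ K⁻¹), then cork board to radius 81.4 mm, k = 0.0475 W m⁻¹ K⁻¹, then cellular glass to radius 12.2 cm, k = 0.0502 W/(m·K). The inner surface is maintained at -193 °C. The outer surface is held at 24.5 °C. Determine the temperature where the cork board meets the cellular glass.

Series thermal resistances, inner to outer:
  R'_nickel alloy = ln(0.0532/0.0412)/(2πk) = 0.2556/(2π·13.0) = 0.003129 m·K/W
  R'_cork board = ln(0.0814/0.0532)/(2πk) = 0.4253/(2π·0.0475) = 1.425 m·K/W
  R'_cellular glass = ln(0.122/0.0814)/(2πk) = 0.4046/(2π·0.0502) = 1.283 m·K/W
ΣR = 0.003129 + 1.425 + 1.283 = 2.711 m·K/W
Q' = ΔT/ΣR = (-193 °C − 24.5 °C)/2.711 = -80.23 W/m
From the inner boundary to the cork board/cellular glass interface, ΣR_partial = 1.428 m·K/W.
T_interface = T_in − Q'·ΣR_partial = -193 °C − (-80.23)(1.428) = -78.4 °C

T = -78.4 °C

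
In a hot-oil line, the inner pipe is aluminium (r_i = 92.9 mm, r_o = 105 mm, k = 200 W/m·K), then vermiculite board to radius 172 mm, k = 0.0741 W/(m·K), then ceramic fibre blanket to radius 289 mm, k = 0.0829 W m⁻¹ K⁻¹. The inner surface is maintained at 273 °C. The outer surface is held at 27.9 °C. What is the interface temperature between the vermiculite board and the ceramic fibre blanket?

Resistance network (inner→outer):
  R'_aluminium = ln(0.105/0.0929)/(2πk) = 0.1224/(2π·200) = 9.743×10^-5 m·K/W
  R'_vermiculite board = ln(0.172/0.105)/(2πk) = 0.4935/(2π·0.0741) = 1.060 m·K/W
  R'_ceramic fibre blanket = ln(0.289/0.172)/(2πk) = 0.5189/(2π·0.0829) = 0.9963 m·K/W
ΣR = 9.743×10^-5 + 1.060 + 0.9963 = 2.056 m·K/W
Q' = ΔT/ΣR = (273 °C − 27.9 °C)/2.056 = 119.2 W/m
From the inner boundary to the vermiculite board/ceramic fibre blanket interface, ΣR_partial = 1.060 m·K/W.
T_interface = T_in − Q'·ΣR_partial = 273 °C − (119.2)(1.060) = 147 °C

T = 147 °C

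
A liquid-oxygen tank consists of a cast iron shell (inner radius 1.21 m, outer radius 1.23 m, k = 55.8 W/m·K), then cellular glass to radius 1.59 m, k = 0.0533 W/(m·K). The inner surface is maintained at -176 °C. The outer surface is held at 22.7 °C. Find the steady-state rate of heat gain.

Q = 723 W

Resistance network (inner→outer):
  R_cast iron = (1/1.21 − 1/1.23)/(4πk) = 0.01344/(4π·55.8) = 1.916×10^-5 K/W
  R_cellular glass = (1/1.23 − 1/1.59)/(4πk) = 0.1841/(4π·0.0533) = 0.2748 K/W
ΣR = 1.916×10^-5 + 0.2748 = 0.2748 K/W
Q = ΔT/ΣR = (-176 °C − 22.7 °C)/0.2748 = -723 W
(Negative Q ⇒ heat flows inward; heat gain = 723 W.)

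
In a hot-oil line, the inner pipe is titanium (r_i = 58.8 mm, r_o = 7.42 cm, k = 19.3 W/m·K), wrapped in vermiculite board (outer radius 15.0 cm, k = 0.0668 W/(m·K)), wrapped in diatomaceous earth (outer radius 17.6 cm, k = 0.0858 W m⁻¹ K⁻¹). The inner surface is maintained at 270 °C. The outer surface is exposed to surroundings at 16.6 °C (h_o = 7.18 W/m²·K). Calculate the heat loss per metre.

Resistance network (inner→outer):
  R'_titanium = ln(0.0742/0.0588)/(2πk) = 0.2326/(2π·19.3) = 0.001918 m·K/W
  R'_vermiculite board = ln(0.150/0.0742)/(2πk) = 0.7039/(2π·0.0668) = 1.677 m·K/W
  R'_diatomaceous earth = ln(0.176/0.150)/(2πk) = 0.1598/(2π·0.0858) = 0.2965 m·K/W
  R'_conv,out = 1/(2πr h) = 1/(2π·0.176·7.18) = 0.1259 m·K/W
ΣR = 0.001918 + 1.677 + 0.2965 + 0.1259 = 2.101 m·K/W
Q' = ΔT/ΣR = (270 °C − 16.6 °C)/2.101 = 121 W/m

Q' = 121 W/m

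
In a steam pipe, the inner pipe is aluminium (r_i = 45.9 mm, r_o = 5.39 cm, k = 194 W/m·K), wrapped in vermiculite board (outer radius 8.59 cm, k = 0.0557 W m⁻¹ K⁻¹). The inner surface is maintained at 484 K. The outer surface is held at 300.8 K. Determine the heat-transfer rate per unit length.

Q' = 138 W/m

Treat each layer as a resistance in series:
  R'_aluminium = ln(0.0539/0.0459)/(2πk) = 0.1607/(2π·194) = 1.318×10^-4 m·K/W
  R'_vermiculite board = ln(0.0859/0.0539)/(2πk) = 0.4661/(2π·0.0557) = 1.332 m·K/W
ΣR = 1.318×10^-4 + 1.332 = 1.332 m·K/W
Q' = ΔT/ΣR = (484 K − 300.8 K)/1.332 = 138 W/m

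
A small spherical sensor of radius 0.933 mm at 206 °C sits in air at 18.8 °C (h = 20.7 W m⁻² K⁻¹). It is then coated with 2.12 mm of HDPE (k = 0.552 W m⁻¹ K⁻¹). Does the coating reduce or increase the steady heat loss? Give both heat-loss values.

Critical radius for a sphere: r_cr = 2k/h = 0.0533 m = 5.33 cm.
Outer radius after coating: r₂ = 9.33×10^-4 + 0.00212 = 0.003053 m.
Since r₁ < r_cr and r₂ ≤ r_cr, the coating moves toward the maximum at r_cr — heat loss rises.
Bare: R = 1/(4πr₁²h) = 4416 K/W; Q = 187.2/4416 = 0.0424 W.
Coated: R = R_cond + R_conv = 519.7 K/W; Q = 187.2/519.7 = 0.360 W.

increases: 0.0424 → 0.360 W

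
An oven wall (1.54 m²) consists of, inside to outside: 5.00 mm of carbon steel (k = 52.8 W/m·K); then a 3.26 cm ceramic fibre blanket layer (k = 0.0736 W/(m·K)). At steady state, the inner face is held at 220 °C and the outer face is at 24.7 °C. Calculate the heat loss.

Series thermal resistances, inner to outer:
  R_carbon steel = L/(kA) = 0.00500/(52.8·1.54) = 6.149×10^-5 K/W
  R_ceramic fibre blanket = L/(kA) = 0.0326/(0.0736·1.54) = 0.2876 K/W
ΣR = 6.149×10^-5 + 0.2876 = 0.2877 K/W
Q = ΔT/ΣR = (220 °C − 24.7 °C)/0.2877 = 679 W

Q = 679 W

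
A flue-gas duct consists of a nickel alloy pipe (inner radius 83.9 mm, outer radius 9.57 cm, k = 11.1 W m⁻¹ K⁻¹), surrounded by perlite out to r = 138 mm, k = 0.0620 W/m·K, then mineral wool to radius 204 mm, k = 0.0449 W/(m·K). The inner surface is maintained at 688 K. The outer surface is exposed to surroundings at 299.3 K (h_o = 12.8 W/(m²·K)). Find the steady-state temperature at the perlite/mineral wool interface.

Series thermal resistances, inner to outer:
  R'_nickel alloy = ln(0.0957/0.0839)/(2πk) = 0.1316/(2π·11.1) = 0.001887 m·K/W
  R'_perlite = ln(0.138/0.0957)/(2πk) = 0.3660/(2π·0.0620) = 0.9396 m·K/W
  R'_mineral wool = ln(0.204/0.138)/(2πk) = 0.3909/(2π·0.0449) = 1.385 m·K/W
  R'_conv,out = 1/(2πr h) = 1/(2π·0.204·12.8) = 0.06095 m·K/W
ΣR = 0.001887 + 0.9396 + 1.385 + 0.06095 = 2.387 m·K/W
Q' = ΔT/ΣR = (688 K − 299.3 K)/2.387 = 162.8 W/m
From the inner boundary to the perlite/mineral wool interface, ΣR_partial = 0.9415 m·K/W.
T_interface = T_in − Q'·ΣR_partial = 688 K − (162.8)(0.9415) = 535 K

T = 535 K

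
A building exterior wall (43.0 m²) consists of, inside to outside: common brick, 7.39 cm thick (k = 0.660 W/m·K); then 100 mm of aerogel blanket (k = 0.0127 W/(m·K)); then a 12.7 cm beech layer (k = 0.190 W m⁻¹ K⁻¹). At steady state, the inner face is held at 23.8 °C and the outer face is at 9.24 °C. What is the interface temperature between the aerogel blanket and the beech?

Treat each layer as a resistance in series:
  R_common brick = L/(kA) = 0.0739/(0.660·43.0) = 0.002604 K/W
  R_aerogel blanket = L/(kA) = 0.100/(0.0127·43.0) = 0.1831 K/W
  R_beech = L/(kA) = 0.127/(0.190·43.0) = 0.01554 K/W
ΣR = 0.002604 + 0.1831 + 0.01554 = 0.2012 K/W
Q = ΔT/ΣR = (23.8 °C − 9.24 °C)/0.2012 = 72.37 W
From the inner boundary to the aerogel blanket/beech interface, ΣR_partial = 0.1857 K/W.
T_interface = T_in − Q·ΣR_partial = 23.8 °C − (72.37)(0.1857) = 10.4 °C

T = 10.4 °C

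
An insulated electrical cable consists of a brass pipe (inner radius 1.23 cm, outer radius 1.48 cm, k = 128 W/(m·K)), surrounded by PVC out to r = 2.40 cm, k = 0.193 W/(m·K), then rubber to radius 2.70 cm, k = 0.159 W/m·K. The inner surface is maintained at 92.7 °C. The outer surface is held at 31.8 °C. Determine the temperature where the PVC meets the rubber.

T = 45.7 °C

Treat each layer as a resistance in series:
  R'_brass = ln(0.0148/0.0123)/(2πk) = 0.1850/(2π·128) = 2.301×10^-4 m·K/W
  R'_PVC = ln(0.0240/0.0148)/(2πk) = 0.4834/(2π·0.193) = 0.3987 m·K/W
  R'_rubber = ln(0.0270/0.0240)/(2πk) = 0.1178/(2π·0.159) = 0.1179 m·K/W
ΣR = 2.301×10^-4 + 0.3987 + 0.1179 = 0.5168 m·K/W
Q' = ΔT/ΣR = (92.7 °C − 31.8 °C)/0.5168 = 117.8 W/m
From the inner boundary to the PVC/rubber interface, ΣR_partial = 0.3989 m·K/W.
T_interface = T_in − Q'·ΣR_partial = 92.7 °C − (117.8)(0.3989) = 45.7 °C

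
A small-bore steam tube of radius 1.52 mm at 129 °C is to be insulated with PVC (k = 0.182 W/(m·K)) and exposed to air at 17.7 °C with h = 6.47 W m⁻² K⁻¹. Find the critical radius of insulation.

For a cylinder, r_cr = k_ins/h = 0.182/6.47 = 0.0281 m = 2.81 cm

r_cr = 2.81 cm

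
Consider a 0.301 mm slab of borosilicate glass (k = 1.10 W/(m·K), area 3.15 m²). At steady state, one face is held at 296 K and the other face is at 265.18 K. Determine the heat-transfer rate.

Q = kA·ΔT/L = 1.10 × 3.15 × |296 K − 265.18 K| / 3.01×10^-4 = 3.55×10^5 W

Q = 355 kW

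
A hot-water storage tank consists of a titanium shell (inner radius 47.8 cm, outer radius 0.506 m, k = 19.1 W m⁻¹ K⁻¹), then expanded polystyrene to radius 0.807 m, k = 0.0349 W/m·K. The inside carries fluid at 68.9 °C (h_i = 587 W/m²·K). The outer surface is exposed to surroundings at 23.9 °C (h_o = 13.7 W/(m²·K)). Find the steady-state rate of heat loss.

Q = 26.6 W

Treat each layer as a resistance in series:
  R_conv,in = 1/(4πr²h) = 1/(4π·0.478²·587) = 5.933×10^-4 K/W
  R_titanium = (1/0.478 − 1/0.506)/(4πk) = 0.1158/(4π·19.1) = 4.823×10^-4 K/W
  R_expanded polystyrene = (1/0.506 − 1/0.807)/(4πk) = 0.7371/(4π·0.0349) = 1.681 K/W
  R_conv,out = 1/(4πr²h) = 1/(4π·0.807²·13.7) = 0.008919 K/W
ΣR = 5.933×10^-4 + 4.823×10^-4 + 1.681 + 0.008919 = 1.691 K/W
Q = ΔT/ΣR = (68.9 °C − 23.9 °C)/1.691 = 26.6 W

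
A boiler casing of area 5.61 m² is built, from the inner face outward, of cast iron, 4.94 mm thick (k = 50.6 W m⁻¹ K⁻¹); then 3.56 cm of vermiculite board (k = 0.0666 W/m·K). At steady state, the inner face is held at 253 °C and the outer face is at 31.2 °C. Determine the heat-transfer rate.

Resistance network (inner→outer):
  R_cast iron = L/(kA) = 0.00494/(50.6·5.61) = 1.740×10^-5 K/W
  R_vermiculite board = L/(kA) = 0.0356/(0.0666·5.61) = 0.09528 K/W
ΣR = 1.740×10^-5 + 0.09528 = 0.09530 K/W
Q = ΔT/ΣR = (253 °C − 31.2 °C)/0.09530 = 2330 W

Q = 2330 W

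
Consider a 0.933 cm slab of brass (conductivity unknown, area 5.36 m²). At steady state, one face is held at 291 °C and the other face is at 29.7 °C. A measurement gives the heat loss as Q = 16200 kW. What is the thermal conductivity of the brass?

k = 108 W/m·K

ΣR = ΔT/Q = |291 − 29.7|/1.62×10^7 = 1.613×10^-5 K/W
L/(kA) = 1.613×10^-5 ⇒ k = 0.00933/(1.613×10^-5·5.36) = 108 W/m·K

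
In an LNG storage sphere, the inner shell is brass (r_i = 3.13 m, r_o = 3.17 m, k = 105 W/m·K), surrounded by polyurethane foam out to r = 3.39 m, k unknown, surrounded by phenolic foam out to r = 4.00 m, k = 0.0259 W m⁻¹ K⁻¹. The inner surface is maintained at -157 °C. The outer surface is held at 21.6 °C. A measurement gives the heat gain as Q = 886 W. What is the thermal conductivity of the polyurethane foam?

ΣR = ΔT/Q = |-157 − 21.6|/886 = 0.2016 K/W
Known resistances:
  R_brass = (1/3.13 − 1/3.17)/(4πk) = 0.004031/(4π·105) = 3.055×10^-6 K/W
  R_phenolic foam = (1/3.39 − 1/4.00)/(4πk) = 0.04499/(4π·0.0259) = 0.1382 K/W
R_polyurethane foam = ΣR − ΣR_known = 0.2016 − 0.1382 = 0.06340 K/W
(1/r₁−1/r₂)/(4πk) = 0.06340 ⇒ k = 0.02047/(4π·0.06340) = 0.0257 W/m·K

k = 0.0257 W/m·K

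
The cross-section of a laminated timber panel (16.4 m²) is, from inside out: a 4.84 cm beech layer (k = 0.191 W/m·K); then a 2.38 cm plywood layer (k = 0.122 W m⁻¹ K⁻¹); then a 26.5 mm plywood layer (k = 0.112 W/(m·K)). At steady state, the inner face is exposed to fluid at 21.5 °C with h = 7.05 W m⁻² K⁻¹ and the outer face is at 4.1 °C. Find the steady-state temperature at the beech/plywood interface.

Resistance network (inner→outer):
  R_conv,in = 1/(hA) = 1/(7.05·16.4) = 0.008649 K/W
  R_beech = L/(kA) = 0.0484/(0.191·16.4) = 0.01545 K/W
  R_plywood = L/(kA) = 0.0238/(0.122·16.4) = 0.01190 K/W
  R_plywood = L/(kA) = 0.0265/(0.112·16.4) = 0.01443 K/W
ΣR = 0.008649 + 0.01545 + 0.01190 + 0.01443 = 0.05043 K/W
Q = ΔT/ΣR = (21.5 °C − 4.1 °C)/0.05043 = 345.0 W
From the inner boundary to the beech/plywood interface, ΣR_partial = 0.02410 K/W.
T_interface = T_in − Q·ΣR_partial = 21.5 °C − (345.0)(0.02410) = 13.2 °C

T = 13.2 °C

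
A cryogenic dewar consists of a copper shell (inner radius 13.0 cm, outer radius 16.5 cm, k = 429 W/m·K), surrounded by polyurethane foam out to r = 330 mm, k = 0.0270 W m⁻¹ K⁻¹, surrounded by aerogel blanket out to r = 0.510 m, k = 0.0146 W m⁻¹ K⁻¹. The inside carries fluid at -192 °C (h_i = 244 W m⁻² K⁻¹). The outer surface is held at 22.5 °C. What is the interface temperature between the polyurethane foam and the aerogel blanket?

Series thermal resistances, inner to outer:
  R_conv,in = 1/(4πr²h) = 1/(4π·0.130²·244) = 0.01930 K/W
  R_copper = (1/0.130 − 1/0.165)/(4πk) = 1.632/(4π·429) = 3.027×10^-4 K/W
  R_polyurethane foam = (1/0.165 − 1/0.330)/(4πk) = 3.030/(4π·0.0270) = 8.931 K/W
  R_aerogel blanket = (1/0.330 − 1/0.510)/(4πk) = 1.070/(4π·0.0146) = 5.829 K/W
ΣR = 0.01930 + 3.027×10^-4 + 8.931 + 5.829 = 14.78 K/W
Q = ΔT/ΣR = (-192 °C − 22.5 °C)/14.78 = -14.51 W
From the inner boundary to the polyurethane foam/aerogel blanket interface, ΣR_partial = 8.951 K/W.
T_interface = T_in − Q·ΣR_partial = -192 °C − (-14.51)(8.951) = -62.1 °C

T = -62.1 °C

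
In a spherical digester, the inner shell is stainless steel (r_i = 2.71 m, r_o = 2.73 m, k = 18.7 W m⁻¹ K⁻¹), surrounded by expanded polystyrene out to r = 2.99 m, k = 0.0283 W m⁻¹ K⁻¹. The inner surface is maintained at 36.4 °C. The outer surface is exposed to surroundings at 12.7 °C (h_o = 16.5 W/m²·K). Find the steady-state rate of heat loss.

Resistance network (inner→outer):
  R_stainless steel = (1/2.71 − 1/2.73)/(4πk) = 0.002703/(4π·18.7) = 1.150×10^-5 K/W
  R_expanded polystyrene = (1/2.73 − 1/2.99)/(4πk) = 0.03185/(4π·0.0283) = 0.08957 K/W
  R_conv,out = 1/(4πr²h) = 1/(4π·2.99²·16.5) = 5.395×10^-4 K/W
ΣR = 1.150×10^-5 + 0.08957 + 5.395×10^-4 = 0.09012 K/W
Q = ΔT/ΣR = (36.4 °C − 12.7 °C)/0.09012 = 263 W

Q = 263 W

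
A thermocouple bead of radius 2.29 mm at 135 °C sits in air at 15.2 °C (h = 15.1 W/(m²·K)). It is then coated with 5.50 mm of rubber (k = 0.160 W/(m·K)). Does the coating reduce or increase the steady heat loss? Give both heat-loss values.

Critical radius for a sphere: r_cr = 2k/h = 0.0212 m = 2.12 cm.
Outer radius after coating: r₂ = 0.00229 + 0.00550 = 0.00779 m.
Since r₁ < r_cr and r₂ ≤ r_cr, the coating moves toward the maximum at r_cr — heat loss rises.
Bare: R = 1/(4πr₁²h) = 1005 K/W; Q = 119.8/1005 = 0.119 W.
Coated: R = R_cond + R_conv = 240.2 K/W; Q = 119.8/240.2 = 0.499 W.

increases: 0.119 → 0.499 W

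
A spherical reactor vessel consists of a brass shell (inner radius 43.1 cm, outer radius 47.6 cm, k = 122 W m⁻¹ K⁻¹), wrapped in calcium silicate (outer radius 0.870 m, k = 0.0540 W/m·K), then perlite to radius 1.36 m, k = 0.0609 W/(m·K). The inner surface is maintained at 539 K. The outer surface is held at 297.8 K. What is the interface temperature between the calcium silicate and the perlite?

Treat each layer as a resistance in series:
  R_brass = (1/0.431 − 1/0.476)/(4πk) = 0.2193/(4π·122) = 1.431×10^-4 K/W
  R_calcium silicate = (1/0.476 − 1/0.870)/(4πk) = 0.9514/(4π·0.0540) = 1.402 K/W
  R_perlite = (1/0.870 − 1/1.36)/(4πk) = 0.4141/(4π·0.0609) = 0.5411 K/W
ΣR = 1.431×10^-4 + 1.402 + 0.5411 = 1.943 K/W
Q = ΔT/ΣR = (539 K − 297.8 K)/1.943 = 124.1 W
From the inner boundary to the calcium silicate/perlite interface, ΣR_partial = 1.402 K/W.
T_interface = T_in − Q·ΣR_partial = 539 K − (124.1)(1.402) = 365.0 K

T = 365.0 K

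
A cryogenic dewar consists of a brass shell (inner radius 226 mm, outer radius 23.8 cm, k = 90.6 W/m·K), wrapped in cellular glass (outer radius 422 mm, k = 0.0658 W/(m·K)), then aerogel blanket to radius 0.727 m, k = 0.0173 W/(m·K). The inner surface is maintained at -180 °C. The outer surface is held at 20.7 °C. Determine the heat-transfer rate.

Resistance network (inner→outer):
  R_brass = (1/0.226 − 1/0.238)/(4πk) = 0.2231/(4π·90.6) = 1.960×10^-4 K/W
  R_cellular glass = (1/0.238 − 1/0.422)/(4πk) = 1.832/(4π·0.0658) = 2.216 K/W
  R_aerogel blanket = (1/0.422 − 1/0.727)/(4πk) = 0.9942/(4π·0.0173) = 4.573 K/W
ΣR = 1.960×10^-4 + 2.216 + 4.573 = 6.789 K/W
Q = ΔT/ΣR = (-180 °C − 20.7 °C)/6.789 = -29.6 W
(Negative Q ⇒ heat flows inward; heat gain = 29.6 W.)

Q = 29.6 W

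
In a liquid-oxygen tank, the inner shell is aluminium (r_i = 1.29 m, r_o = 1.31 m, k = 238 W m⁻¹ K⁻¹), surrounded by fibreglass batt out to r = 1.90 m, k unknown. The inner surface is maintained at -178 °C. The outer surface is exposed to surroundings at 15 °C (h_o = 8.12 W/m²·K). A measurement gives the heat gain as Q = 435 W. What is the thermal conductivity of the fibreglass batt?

k = 0.0428 W/m·K

ΣR = ΔT/Q = |-178 − 15|/435 = 0.4437 K/W
Known resistances:
  R_aluminium = (1/1.29 − 1/1.31)/(4πk) = 0.01184/(4π·238) = 3.957×10^-6 K/W
  R_conv,out = 1/(4πr²h) = 1/(4π·1.90²·8.12) = 0.002715 K/W
R_fibreglass batt = ΣR − ΣR_known = 0.4437 − 0.002719 = 0.4410 K/W
(1/r₁−1/r₂)/(4πk) = 0.4410 ⇒ k = 0.2370/(4π·0.4410) = 0.0428 W/m·K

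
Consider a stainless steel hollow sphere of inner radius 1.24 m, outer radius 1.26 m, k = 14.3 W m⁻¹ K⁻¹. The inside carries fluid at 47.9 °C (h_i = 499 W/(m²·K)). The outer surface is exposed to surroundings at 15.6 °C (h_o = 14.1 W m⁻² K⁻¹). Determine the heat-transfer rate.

Resistance network (inner→outer):
  R_conv,in = 1/(4πr²h) = 1/(4π·1.24²·499) = 1.037×10^-4 K/W
  R_stainless steel = (1/1.24 − 1/1.26)/(4πk) = 0.01280/(4π·14.3) = 7.123×10^-5 K/W
  R_conv,out = 1/(4πr²h) = 1/(4π·1.26²·14.1) = 0.003555 K/W
ΣR = 1.037×10^-4 + 7.123×10^-5 + 0.003555 = 0.003730 K/W
Q = ΔT/ΣR = (47.9 °C − 15.6 °C)/0.003730 = 8660 W

Q = 8.66 kW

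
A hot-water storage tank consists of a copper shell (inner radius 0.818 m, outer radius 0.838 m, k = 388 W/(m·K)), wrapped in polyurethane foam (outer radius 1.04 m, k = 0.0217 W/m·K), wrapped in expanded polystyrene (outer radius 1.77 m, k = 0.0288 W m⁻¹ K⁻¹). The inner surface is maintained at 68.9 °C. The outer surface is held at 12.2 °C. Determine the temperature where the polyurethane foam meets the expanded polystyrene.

Treat each layer as a resistance in series:
  R_copper = (1/0.818 − 1/0.838)/(4πk) = 0.02918/(4π·388) = 5.984×10^-6 K/W
  R_polyurethane foam = (1/0.838 − 1/1.04)/(4πk) = 0.2318/(4π·0.0217) = 0.8500 K/W
  R_expanded polystyrene = (1/1.04 − 1/1.77)/(4πk) = 0.3966/(4π·0.0288) = 1.096 K/W
ΣR = 5.984×10^-6 + 0.8500 + 1.096 = 1.946 K/W
Q = ΔT/ΣR = (68.9 °C − 12.2 °C)/1.946 = 29.14 W
From the inner boundary to the polyurethane foam/expanded polystyrene interface, ΣR_partial = 0.8500 K/W.
T_interface = T_in − Q·ΣR_partial = 68.9 °C − (29.14)(0.8500) = 44.1 °C

T = 44.1 °C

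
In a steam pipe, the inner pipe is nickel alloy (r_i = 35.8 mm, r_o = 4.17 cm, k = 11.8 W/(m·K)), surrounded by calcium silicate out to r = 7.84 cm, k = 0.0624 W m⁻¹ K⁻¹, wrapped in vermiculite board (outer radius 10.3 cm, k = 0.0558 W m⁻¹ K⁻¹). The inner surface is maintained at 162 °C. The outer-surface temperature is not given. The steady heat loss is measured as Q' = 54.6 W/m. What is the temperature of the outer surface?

Series resistances:
  R'_nickel alloy = ln(0.0417/0.0358)/(2πk) = 0.1526/(2π·11.8) = 0.002058 m·K/W
  R'_calcium silicate = ln(0.0784/0.0417)/(2πk) = 0.6313/(2π·0.0624) = 1.610 m·K/W
  R'_vermiculite board = ln(0.103/0.0784)/(2πk) = 0.2729/(2π·0.0558) = 0.7784 m·K/W
ΣR = 2.391 m·K/W
ΔT = Q'·ΣR = 54.6 × 2.391 = 130.5 K
Heat flows outward, so T_out = T_in − ΔT = 162 − 130.5 = 31.5 °C

T_out = 31.5 °C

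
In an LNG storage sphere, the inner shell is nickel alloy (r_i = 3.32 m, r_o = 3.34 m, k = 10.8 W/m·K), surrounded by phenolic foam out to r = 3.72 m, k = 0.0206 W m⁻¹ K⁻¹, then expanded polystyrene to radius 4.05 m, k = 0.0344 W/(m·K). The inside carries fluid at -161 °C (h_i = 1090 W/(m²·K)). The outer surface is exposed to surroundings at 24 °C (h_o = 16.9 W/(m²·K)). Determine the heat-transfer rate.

Resistance network (inner→outer):
  R_conv,in = 1/(4πr²h) = 1/(4π·3.32²·1090) = 6.623×10^-6 K/W
  R_nickel alloy = (1/3.32 − 1/3.34)/(4πk) = 0.001804/(4π·10.8) = 1.329×10^-5 K/W
  R_phenolic foam = (1/3.34 − 1/3.72)/(4πk) = 0.03058/(4π·0.0206) = 0.1181 K/W
  R_expanded polystyrene = (1/3.72 − 1/4.05)/(4πk) = 0.02190/(4π·0.0344) = 0.05067 K/W
  R_conv,out = 1/(4πr²h) = 1/(4π·4.05²·16.9) = 2.871×10^-4 K/W
ΣR = 6.623×10^-6 + 1.329×10^-5 + 0.1181 + 0.05067 + 2.871×10^-4 = 0.1691 K/W
Q = ΔT/ΣR = (-161 °C − 24 °C)/0.1691 = -1090 W
(Negative Q ⇒ heat flows inward; heat gain = 1090 W.)

Q = 1090 W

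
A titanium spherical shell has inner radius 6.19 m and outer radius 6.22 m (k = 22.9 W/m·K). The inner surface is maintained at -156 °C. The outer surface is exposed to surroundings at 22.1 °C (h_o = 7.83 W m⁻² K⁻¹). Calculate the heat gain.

Treat each layer as a resistance in series:
  R_titanium = (1/6.19 − 1/6.22)/(4πk) = 7.792×10^-4/(4π·22.9) = 2.708×10^-6 K/W
  R_conv,out = 1/(4πr²h) = 1/(4π·6.22²·7.83) = 2.627×10^-4 K/W
ΣR = 2.708×10^-6 + 2.627×10^-4 = 2.654×10^-4 K/W
Q = ΔT/ΣR = (-156 °C − 22.1 °C)/2.654×10^-4 = -6.71×10^5 W
(Negative Q ⇒ heat flows inward; heat gain = 6.71×10^5 W.)

Q = 6.71×10^5 W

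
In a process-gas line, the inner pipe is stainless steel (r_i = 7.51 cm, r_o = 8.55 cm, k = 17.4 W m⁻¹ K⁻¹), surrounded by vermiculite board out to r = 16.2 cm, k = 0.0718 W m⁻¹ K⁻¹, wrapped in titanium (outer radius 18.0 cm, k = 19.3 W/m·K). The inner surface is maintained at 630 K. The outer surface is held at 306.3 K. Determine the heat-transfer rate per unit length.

Q' = 228 W/m

Treat each layer as a resistance in series:
  R'_stainless steel = ln(0.0855/0.0751)/(2πk) = 0.1297/(2π·17.4) = 0.001186 m·K/W
  R'_vermiculite board = ln(0.162/0.0855)/(2πk) = 0.6391/(2π·0.0718) = 1.417 m·K/W
  R'_titanium = ln(0.180/0.162)/(2πk) = 0.1054/(2π·19.3) = 8.688×10^-4 m·K/W
ΣR = 0.001186 + 1.417 + 8.688×10^-4 = 1.419 m·K/W
Q' = ΔT/ΣR = (630 K − 306.3 K)/1.419 = 228 W/m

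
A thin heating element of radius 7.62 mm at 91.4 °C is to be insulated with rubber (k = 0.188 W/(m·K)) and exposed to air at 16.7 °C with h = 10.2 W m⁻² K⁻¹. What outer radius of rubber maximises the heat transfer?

r_cr = 1.84 cm

For a cylinder, r_cr = k_ins/h = 0.188/10.2 = 0.0184 m = 1.84 cm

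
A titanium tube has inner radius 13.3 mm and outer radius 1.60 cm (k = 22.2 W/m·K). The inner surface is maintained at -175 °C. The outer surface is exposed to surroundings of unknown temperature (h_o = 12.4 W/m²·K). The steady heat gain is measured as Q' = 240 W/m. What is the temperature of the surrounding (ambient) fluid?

Series resistances:
  R'_titanium = ln(0.0160/0.0133)/(2πk) = 0.1848/(2π·22.2) = 0.001325 m·K/W
  R'_conv,out = 1/(2πr h) = 1/(2π·0.0160·12.4) = 0.8022 m·K/W
ΣR = 0.8035 m·K/W
ΔT = Q'·ΣR = 240 × 0.8035 = 192.8 K
Heat flows inward, so T_out = T_in + ΔT = -175 + 192.8 = 17.8 °C

T_out = 17.8 °C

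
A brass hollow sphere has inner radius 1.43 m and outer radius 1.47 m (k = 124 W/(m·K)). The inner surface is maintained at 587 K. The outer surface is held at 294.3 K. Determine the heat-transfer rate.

Q = 4πk·ΔT/(1/r₁ − 1/r₂) = 4π × 124 × 292.7 / (1/1.43 − 1/1.47) = 2.40×10^7 W

Q = 2.40×10^7 W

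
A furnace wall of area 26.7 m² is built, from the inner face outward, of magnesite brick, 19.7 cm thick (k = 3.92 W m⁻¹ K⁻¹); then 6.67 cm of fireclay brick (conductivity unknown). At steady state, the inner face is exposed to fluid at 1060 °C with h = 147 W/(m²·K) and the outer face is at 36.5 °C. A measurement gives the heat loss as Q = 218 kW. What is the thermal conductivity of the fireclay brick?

k = 0.977 W/m·K

ΣR = ΔT/Q = |1060 − 36.5|/2.18×10^5 = 0.004695 K/W
Known resistances:
  R_conv,in = 1/(hA) = 1/(147·26.7) = 2.548×10^-4 K/W
  R_magnesite brick = L/(kA) = 0.197/(3.92·26.7) = 0.001882 K/W
R_fireclay brick = ΣR − ΣR_known = 0.004695 − 0.002137 = 0.002558 K/W
L/(kA) = 0.002558 ⇒ k = 0.0667/(0.002558·26.7) = 0.977 W/m·K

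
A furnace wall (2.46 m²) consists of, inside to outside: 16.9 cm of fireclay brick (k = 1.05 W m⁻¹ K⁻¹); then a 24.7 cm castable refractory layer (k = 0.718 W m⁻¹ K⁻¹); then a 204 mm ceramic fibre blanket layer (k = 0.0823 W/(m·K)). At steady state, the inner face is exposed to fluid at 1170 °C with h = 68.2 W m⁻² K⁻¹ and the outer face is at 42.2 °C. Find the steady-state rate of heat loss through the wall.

Q = 925 W

Resistance network (inner→outer):
  R_conv,in = 1/(hA) = 1/(68.2·2.46) = 0.005960 K/W
  R_fireclay brick = L/(kA) = 0.169/(1.05·2.46) = 0.06543 K/W
  R_castable refractory = L/(kA) = 0.247/(0.718·2.46) = 0.1398 K/W
  R_ceramic fibre blanket = L/(kA) = 0.204/(0.0823·2.46) = 1.008 K/W
ΣR = 0.005960 + 0.06543 + 0.1398 + 1.008 = 1.219 K/W
Q = ΔT/ΣR = (1170 °C − 42.2 °C)/1.219 = 925 W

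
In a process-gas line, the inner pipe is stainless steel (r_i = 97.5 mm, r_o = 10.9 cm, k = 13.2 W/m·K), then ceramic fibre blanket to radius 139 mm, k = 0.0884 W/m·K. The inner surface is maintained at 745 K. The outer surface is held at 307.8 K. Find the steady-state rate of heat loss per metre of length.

Q' = 996 W/m

Resistance network (inner→outer):
  R'_stainless steel = ln(0.109/0.0975)/(2πk) = 0.1115/(2π·13.2) = 0.001344 m·K/W
  R'_ceramic fibre blanket = ln(0.139/0.109)/(2πk) = 0.2431/(2π·0.0884) = 0.4377 m·K/W
ΣR = 0.001344 + 0.4377 = 0.4390 m·K/W
Q' = ΔT/ΣR = (745 K − 307.8 K)/0.4390 = 996 W/m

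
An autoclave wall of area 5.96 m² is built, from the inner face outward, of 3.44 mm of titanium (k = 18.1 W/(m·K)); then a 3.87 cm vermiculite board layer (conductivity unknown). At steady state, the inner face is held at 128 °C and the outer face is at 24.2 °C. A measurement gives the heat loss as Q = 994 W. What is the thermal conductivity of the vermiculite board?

k = 0.0622 W/m·K

ΣR = ΔT/Q = |128 − 24.2|/994 = 0.1044 K/W
Known resistances:
  R_titanium = L/(kA) = 0.00344/(18.1·5.96) = 3.189×10^-5 K/W
R_vermiculite board = ΣR − ΣR_known = 0.1044 − 3.189×10^-5 = 0.1044 K/W
L/(kA) = 0.1044 ⇒ k = 0.0387/(0.1044·5.96) = 0.0622 W/m·K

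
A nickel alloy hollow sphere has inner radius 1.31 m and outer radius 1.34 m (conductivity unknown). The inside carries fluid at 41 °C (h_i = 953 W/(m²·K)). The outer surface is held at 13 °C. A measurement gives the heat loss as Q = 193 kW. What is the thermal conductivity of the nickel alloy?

k = 14.1 W/m·K

ΣR = ΔT/Q = |41 − 13|/1.93×10^5 = 1.451×10^-4 K/W
Known resistances:
  R_conv,in = 1/(4πr²h) = 1/(4π·1.31²·953) = 4.866×10^-5 K/W
R_nickel alloy = ΣR − ΣR_known = 1.451×10^-4 − 4.866×10^-5 = 9.644×10^-5 K/W
(1/r₁−1/r₂)/(4πk) = 9.644×10^-5 ⇒ k = 0.01709/(4π·9.644×10^-5) = 14.1 W/m·K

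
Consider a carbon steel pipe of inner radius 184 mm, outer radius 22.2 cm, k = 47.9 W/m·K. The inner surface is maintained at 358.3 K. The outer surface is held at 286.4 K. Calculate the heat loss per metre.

Q' = 2πk·ΔT/ln(r₂/r₁) = 2π × 47.9 × 71.9 / ln(0.222/0.184) = 1.15×10^5 W/m

Q' = 115 kW/m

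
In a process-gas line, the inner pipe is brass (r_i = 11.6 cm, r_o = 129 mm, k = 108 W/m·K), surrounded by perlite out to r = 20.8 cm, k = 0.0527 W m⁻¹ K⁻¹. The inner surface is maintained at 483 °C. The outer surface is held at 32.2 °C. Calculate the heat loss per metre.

Q' = 312 W/m

Resistance network (inner→outer):
  R'_brass = ln(0.129/0.116)/(2πk) = 0.1062/(2π·108) = 1.565×10^-4 m·K/W
  R'_perlite = ln(0.208/0.129)/(2πk) = 0.4777/(2π·0.0527) = 1.443 m·K/W
ΣR = 1.565×10^-4 + 1.443 = 1.443 m·K/W
Q' = ΔT/ΣR = (483 °C − 32.2 °C)/1.443 = 312 W/m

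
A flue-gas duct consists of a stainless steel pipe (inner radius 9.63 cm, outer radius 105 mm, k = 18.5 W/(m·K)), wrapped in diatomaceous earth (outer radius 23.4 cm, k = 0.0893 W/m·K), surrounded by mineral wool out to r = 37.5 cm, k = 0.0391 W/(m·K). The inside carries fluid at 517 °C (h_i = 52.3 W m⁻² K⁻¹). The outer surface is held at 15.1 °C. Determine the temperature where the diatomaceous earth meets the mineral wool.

T = 300 °C

Resistance network (inner→outer):
  R'_conv,in = 1/(2πr h) = 1/(2π·0.0963·52.3) = 0.03160 m·K/W
  R'_stainless steel = ln(0.105/0.0963)/(2πk) = 0.08649/(2π·18.5) = 7.441×10^-4 m·K/W
  R'_diatomaceous earth = ln(0.234/0.105)/(2πk) = 0.8014/(2π·0.0893) = 1.428 m·K/W
  R'_mineral wool = ln(0.375/0.234)/(2πk) = 0.4716/(2π·0.0391) = 1.920 m·K/W
ΣR = 0.03160 + 7.441×10^-4 + 1.428 + 1.920 = 3.380 m·K/W
Q' = ΔT/ΣR = (517 °C − 15.1 °C)/3.380 = 148.5 W/m
From the inner boundary to the diatomaceous earth/mineral wool interface, ΣR_partial = 1.460 m·K/W.
T_interface = T_in − Q'·ΣR_partial = 517 °C − (148.5)(1.460) = 300 °C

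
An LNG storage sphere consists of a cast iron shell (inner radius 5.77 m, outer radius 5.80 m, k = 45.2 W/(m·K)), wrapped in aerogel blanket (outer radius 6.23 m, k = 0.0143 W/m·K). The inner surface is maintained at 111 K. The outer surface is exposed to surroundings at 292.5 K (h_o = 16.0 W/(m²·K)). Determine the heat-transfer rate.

Q = 2740 W

Series thermal resistances, inner to outer:
  R_cast iron = (1/5.77 − 1/5.80)/(4πk) = 8.964×10^-4/(4π·45.2) = 1.578×10^-6 K/W
  R_aerogel blanket = (1/5.80 − 1/6.23)/(4πk) = 0.01190/(4π·0.0143) = 0.06622 K/W
  R_conv,out = 1/(4πr²h) = 1/(4π·6.23²·16.0) = 1.281×10^-4 K/W
ΣR = 1.578×10^-6 + 0.06622 + 1.281×10^-4 = 0.06635 K/W
Q = ΔT/ΣR = (111 K − 292.5 K)/0.06635 = -2740 W
(Negative Q ⇒ heat flows inward; heat gain = 2740 W.)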